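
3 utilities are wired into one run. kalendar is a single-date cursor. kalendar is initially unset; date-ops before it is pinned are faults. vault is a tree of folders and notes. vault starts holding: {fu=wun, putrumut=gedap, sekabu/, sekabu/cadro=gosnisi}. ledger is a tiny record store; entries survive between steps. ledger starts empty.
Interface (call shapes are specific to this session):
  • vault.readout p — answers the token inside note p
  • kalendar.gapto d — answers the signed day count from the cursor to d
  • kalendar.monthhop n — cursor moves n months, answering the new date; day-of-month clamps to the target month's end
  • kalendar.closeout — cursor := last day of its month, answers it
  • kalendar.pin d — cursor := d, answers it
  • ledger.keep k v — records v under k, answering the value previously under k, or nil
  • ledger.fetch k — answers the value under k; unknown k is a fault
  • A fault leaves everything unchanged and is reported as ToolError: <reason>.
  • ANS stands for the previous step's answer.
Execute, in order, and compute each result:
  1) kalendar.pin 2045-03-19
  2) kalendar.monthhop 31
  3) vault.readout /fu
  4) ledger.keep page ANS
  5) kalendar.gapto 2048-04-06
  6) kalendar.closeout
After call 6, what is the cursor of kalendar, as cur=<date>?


Answer: cur=2047-10-31

Derivation:
% kalendar.pin(2045-03-19) : 2045-03-19
% kalendar.monthhop(31) : 2047-10-19
% vault.readout(/fu) : wun
% ledger.keep(page, ANS) : nil
% kalendar.gapto(2048-04-06) : 170
% kalendar.closeout() : 2047-10-31


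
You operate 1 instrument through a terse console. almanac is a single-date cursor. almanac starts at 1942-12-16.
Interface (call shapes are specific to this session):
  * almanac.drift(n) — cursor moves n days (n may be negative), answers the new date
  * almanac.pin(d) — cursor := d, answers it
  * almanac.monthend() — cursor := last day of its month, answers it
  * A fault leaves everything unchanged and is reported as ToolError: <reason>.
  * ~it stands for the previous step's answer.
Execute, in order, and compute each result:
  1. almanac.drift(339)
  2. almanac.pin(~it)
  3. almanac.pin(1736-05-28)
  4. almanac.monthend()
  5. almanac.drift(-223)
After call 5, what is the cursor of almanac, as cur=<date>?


>> almanac.drift(n: 339)
<< 1943-11-20
>> almanac.pin(d: ~it)
<< 1943-11-20
>> almanac.pin(d: 1736-05-28)
<< 1736-05-28
>> almanac.monthend()
<< 1736-05-31
>> almanac.drift(n: -223)
<< 1735-10-21

Answer: cur=1735-10-21


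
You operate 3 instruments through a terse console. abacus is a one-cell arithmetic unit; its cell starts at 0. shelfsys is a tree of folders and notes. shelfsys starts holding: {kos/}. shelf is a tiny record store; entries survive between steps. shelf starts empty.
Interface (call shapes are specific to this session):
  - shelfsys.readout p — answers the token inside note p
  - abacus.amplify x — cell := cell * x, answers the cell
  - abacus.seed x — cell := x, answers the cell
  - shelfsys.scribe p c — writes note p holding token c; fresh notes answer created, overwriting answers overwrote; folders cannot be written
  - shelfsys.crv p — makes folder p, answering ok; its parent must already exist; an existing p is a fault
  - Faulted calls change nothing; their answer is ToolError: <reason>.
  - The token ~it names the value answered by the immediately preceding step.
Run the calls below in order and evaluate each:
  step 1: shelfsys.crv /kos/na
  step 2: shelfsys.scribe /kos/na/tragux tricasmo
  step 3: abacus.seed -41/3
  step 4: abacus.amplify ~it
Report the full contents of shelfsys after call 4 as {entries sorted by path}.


Answer: {kos/, kos/na/, kos/na/tragux=tricasmo}

Derivation:
# 1. crv(p='/kos/na') ~> ok
# 2. scribe(p='/kos/na/tragux', c='tricasmo') ~> created
# 3. seed(x='-41/3') ~> -41/3
# 4. amplify(x='~it') ~> 1681/9


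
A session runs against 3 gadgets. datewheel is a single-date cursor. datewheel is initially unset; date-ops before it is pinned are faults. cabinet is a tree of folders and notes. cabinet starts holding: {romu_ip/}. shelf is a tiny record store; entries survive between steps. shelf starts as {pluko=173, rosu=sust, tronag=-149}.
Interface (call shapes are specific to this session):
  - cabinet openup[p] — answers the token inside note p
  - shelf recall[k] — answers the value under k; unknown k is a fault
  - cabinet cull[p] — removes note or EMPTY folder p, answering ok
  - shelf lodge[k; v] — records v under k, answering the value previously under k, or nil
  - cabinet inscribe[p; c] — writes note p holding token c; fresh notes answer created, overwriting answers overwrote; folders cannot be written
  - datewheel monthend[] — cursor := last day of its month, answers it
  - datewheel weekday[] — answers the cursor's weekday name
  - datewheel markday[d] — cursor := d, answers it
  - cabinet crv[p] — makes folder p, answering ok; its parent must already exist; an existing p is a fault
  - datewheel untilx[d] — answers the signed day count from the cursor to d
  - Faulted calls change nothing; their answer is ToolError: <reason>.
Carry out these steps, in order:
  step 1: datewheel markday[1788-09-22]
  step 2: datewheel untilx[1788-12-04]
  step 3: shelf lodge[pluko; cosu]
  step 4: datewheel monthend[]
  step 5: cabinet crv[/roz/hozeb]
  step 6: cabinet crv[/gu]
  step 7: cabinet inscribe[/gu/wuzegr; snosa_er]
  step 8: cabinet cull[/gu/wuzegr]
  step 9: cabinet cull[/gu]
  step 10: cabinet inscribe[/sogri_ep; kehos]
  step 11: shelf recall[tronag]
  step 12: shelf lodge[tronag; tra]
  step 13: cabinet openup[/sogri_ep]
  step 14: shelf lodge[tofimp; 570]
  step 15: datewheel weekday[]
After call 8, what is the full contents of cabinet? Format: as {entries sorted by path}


Answer: {gu/, romu_ip/}

Derivation:
I invoke datewheel markday(d: 1788-09-22), and observe 1788-09-22.
I run datewheel untilx(d: 1788-12-04), — result: 73.
Using shelf lodge(k: pluko, v: cosu), which returns 173.
Using datewheel monthend: 1788-09-30.
Invoking cabinet crv(p: /roz/hozeb), which returns ToolError: no parent.
I try cabinet crv(p: /gu), giving ok.
Using cabinet inscribe(p: /gu/wuzegr, c: snosa_er), and see created.
Now I run cabinet cull(p: /gu/wuzegr), which returns ok.
Now I run cabinet cull(p: /gu), — result: ok.
Next I call cabinet inscribe(p: /sogri_ep, c: kehos): created.
Using shelf recall(k: tronag), which returns -149.
Using shelf lodge(k: tronag, v: tra), giving -149.
Calling cabinet openup(p: /sogri_ep), → kehos.
I call shelf lodge(k: tofimp, v: 570), → nil.
I run datewheel weekday(), — result: Tuesday.


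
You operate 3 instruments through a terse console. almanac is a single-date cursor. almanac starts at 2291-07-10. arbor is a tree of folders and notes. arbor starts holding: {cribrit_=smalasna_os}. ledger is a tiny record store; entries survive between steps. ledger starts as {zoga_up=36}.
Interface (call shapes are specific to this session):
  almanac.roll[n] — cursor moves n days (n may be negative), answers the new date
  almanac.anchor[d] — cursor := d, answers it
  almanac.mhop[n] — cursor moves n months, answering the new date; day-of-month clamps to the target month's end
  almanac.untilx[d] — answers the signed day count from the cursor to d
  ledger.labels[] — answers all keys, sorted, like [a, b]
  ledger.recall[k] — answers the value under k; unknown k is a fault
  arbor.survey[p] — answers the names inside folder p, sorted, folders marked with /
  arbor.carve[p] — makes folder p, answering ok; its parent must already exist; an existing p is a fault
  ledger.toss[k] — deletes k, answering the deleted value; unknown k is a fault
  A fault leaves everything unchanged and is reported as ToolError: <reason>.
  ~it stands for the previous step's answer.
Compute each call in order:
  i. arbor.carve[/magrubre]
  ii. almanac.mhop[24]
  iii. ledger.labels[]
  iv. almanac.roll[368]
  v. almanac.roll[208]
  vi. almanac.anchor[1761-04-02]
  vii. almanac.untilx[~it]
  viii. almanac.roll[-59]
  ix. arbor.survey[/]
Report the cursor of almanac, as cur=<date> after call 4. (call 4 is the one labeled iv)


-> arbor.carve(p→/magrubre)
<- ok
-> almanac.mhop(n→24)
<- 2293-07-10
-> ledger.labels()
<- [zoga_up]
-> almanac.roll(n→368)
<- 2294-07-13
-> almanac.roll(n→208)
<- 2295-02-06
-> almanac.anchor(d→1761-04-02)
<- 1761-04-02
-> almanac.untilx(d→~it)
<- 0
-> almanac.roll(n→-59)
<- 1761-02-02
-> arbor.survey(p→/)
<- [cribrit_, magrubre/]

Answer: cur=2294-07-13


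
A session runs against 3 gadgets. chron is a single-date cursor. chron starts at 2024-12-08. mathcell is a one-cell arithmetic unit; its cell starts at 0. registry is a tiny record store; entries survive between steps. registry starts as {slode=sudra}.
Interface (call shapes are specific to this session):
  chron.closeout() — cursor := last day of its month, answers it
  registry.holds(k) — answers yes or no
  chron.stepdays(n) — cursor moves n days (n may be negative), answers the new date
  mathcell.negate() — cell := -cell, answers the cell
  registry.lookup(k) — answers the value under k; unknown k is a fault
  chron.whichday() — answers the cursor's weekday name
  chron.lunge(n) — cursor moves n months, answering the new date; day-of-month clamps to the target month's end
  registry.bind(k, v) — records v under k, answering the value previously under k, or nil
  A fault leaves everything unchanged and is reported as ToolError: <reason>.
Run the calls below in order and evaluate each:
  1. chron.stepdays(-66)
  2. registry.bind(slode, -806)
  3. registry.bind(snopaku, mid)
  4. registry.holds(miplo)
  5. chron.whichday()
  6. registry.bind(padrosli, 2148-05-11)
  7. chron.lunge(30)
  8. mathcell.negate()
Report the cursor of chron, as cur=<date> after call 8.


·→ stepdays(n→-66)
·← 2024-10-03
·→ bind(k→slode, v→-806)
·← sudra
·→ bind(k→snopaku, v→mid)
·← nil
·→ holds(k→miplo)
·← no
·→ whichday()
·← Thursday
·→ bind(k→padrosli, v→2148-05-11)
·← nil
·→ lunge(n→30)
·← 2027-04-03
·→ negate()
·← 0

Answer: cur=2027-04-03


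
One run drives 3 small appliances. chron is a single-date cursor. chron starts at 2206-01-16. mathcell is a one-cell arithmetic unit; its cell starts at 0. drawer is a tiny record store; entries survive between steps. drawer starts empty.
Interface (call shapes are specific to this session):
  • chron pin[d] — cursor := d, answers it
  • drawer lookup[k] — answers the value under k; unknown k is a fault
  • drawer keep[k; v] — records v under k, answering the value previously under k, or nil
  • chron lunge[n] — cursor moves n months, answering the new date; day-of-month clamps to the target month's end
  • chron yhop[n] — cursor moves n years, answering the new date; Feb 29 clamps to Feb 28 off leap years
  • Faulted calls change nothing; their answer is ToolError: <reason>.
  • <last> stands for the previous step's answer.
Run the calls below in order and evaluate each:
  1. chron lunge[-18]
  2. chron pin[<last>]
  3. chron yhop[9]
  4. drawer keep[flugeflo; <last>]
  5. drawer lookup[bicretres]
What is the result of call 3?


% chron lunge(n: -18) : 2204-07-16
% chron pin(d: <last>) : 2204-07-16
% chron yhop(n: 9) : 2213-07-16
% drawer keep(k: flugeflo, v: <last>) : nil
% drawer lookup(k: bicretres) : ToolError: no such key bicretres

Answer: 2213-07-16


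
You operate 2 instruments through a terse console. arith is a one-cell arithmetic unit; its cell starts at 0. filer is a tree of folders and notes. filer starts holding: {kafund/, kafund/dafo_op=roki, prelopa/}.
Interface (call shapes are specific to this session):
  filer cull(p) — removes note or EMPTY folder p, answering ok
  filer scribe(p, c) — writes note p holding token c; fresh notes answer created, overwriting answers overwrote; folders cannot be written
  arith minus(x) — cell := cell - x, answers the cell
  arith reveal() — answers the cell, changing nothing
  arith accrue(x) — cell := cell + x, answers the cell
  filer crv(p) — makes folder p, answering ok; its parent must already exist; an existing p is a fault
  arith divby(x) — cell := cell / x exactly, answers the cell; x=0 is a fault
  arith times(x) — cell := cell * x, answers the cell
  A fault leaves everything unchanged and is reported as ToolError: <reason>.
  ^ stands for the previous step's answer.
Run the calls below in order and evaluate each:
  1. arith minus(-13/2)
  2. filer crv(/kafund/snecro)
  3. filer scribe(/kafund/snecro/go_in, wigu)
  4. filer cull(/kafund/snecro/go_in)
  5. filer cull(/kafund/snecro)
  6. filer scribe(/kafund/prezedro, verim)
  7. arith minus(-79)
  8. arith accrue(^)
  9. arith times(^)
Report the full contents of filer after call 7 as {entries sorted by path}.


// 1. arith minus(x→-13/2) : 13/2
// 2. filer crv(p→/kafund/snecro) : ok
// 3. filer scribe(p→/kafund/snecro/go_in, c→wigu) : created
// 4. filer cull(p→/kafund/snecro/go_in) : ok
// 5. filer cull(p→/kafund/snecro) : ok
// 6. filer scribe(p→/kafund/prezedro, c→verim) : created
// 7. arith minus(x→-79) : 171/2
// 8. arith accrue(x→^) : 171
// 9. arith times(x→^) : 29241

Answer: {kafund/, kafund/dafo_op=roki, kafund/prezedro=verim, prelopa/}


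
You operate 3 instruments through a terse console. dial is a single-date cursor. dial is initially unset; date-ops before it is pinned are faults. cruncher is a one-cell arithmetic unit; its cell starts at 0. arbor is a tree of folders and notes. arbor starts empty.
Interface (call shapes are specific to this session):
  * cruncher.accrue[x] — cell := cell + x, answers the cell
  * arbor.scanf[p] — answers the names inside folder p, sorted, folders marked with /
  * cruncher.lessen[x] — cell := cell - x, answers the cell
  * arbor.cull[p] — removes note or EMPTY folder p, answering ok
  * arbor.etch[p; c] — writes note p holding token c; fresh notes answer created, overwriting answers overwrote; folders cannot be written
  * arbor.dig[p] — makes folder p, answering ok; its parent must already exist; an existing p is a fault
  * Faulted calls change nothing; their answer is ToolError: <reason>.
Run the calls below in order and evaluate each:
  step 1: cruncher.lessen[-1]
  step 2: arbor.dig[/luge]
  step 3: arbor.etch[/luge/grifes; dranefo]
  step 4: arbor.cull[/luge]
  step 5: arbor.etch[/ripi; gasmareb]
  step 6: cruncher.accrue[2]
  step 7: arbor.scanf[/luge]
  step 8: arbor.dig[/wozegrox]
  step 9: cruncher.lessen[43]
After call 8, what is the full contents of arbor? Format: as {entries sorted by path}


CALL cruncher.lessen[x→-1]
RET  1
CALL arbor.dig[p→/luge]
RET  ok
CALL arbor.etch[p→/luge/grifes; c→dranefo]
RET  created
CALL arbor.cull[p→/luge]
RET  ToolError: not empty
CALL arbor.etch[p→/ripi; c→gasmareb]
RET  created
CALL cruncher.accrue[x→2]
RET  3
CALL arbor.scanf[p→/luge]
RET  [grifes]
CALL arbor.dig[p→/wozegrox]
RET  ok
CALL cruncher.lessen[x→43]
RET  -40

Answer: {luge/, luge/grifes=dranefo, ripi=gasmareb, wozegrox/}


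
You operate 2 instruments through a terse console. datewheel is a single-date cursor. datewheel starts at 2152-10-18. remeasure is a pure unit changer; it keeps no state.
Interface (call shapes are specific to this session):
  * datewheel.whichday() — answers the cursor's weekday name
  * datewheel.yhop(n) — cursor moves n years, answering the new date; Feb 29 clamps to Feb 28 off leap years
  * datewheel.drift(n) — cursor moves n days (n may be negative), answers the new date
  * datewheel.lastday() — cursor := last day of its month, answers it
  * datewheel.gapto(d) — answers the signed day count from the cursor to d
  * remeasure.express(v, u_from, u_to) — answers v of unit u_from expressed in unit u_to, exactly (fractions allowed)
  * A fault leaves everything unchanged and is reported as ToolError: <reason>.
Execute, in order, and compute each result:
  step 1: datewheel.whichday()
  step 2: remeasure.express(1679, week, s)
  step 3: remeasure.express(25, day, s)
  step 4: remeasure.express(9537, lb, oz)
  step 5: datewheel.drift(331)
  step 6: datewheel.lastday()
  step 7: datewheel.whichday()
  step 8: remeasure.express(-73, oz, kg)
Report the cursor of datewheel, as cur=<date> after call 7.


Do: datewheel.whichday[]
See: Wednesday
Do: remeasure.express[v='1679'; u_from='week'; u_to='s']
See: 1015459200
Do: remeasure.express[v='25'; u_from='day'; u_to='s']
See: 2160000
Do: remeasure.express[v='9537'; u_from='lb'; u_to='oz']
See: 152592
Do: datewheel.drift[n='331']
See: 2153-09-14
Do: datewheel.lastday[]
See: 2153-09-30
Do: datewheel.whichday[]
See: Sunday
Do: remeasure.express[v='-73'; u_from='oz'; u_to='kg']
See: -3311224301/1600000000

Answer: cur=2153-09-30


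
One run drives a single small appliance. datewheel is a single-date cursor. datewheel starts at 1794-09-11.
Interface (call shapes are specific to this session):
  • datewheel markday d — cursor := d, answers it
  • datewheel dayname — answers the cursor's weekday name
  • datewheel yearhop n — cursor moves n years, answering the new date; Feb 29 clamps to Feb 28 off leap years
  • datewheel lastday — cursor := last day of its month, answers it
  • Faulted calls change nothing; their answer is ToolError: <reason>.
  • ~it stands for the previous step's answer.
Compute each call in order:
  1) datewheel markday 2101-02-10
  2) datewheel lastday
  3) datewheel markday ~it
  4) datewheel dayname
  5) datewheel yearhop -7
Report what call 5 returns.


>>> datewheel markday d=2101-02-10
[out] 2101-02-10
>>> datewheel lastday
[out] 2101-02-28
>>> datewheel markday d=~it
[out] 2101-02-28
>>> datewheel dayname
[out] Monday
>>> datewheel yearhop n=-7
[out] 2094-02-28

Answer: 2094-02-28


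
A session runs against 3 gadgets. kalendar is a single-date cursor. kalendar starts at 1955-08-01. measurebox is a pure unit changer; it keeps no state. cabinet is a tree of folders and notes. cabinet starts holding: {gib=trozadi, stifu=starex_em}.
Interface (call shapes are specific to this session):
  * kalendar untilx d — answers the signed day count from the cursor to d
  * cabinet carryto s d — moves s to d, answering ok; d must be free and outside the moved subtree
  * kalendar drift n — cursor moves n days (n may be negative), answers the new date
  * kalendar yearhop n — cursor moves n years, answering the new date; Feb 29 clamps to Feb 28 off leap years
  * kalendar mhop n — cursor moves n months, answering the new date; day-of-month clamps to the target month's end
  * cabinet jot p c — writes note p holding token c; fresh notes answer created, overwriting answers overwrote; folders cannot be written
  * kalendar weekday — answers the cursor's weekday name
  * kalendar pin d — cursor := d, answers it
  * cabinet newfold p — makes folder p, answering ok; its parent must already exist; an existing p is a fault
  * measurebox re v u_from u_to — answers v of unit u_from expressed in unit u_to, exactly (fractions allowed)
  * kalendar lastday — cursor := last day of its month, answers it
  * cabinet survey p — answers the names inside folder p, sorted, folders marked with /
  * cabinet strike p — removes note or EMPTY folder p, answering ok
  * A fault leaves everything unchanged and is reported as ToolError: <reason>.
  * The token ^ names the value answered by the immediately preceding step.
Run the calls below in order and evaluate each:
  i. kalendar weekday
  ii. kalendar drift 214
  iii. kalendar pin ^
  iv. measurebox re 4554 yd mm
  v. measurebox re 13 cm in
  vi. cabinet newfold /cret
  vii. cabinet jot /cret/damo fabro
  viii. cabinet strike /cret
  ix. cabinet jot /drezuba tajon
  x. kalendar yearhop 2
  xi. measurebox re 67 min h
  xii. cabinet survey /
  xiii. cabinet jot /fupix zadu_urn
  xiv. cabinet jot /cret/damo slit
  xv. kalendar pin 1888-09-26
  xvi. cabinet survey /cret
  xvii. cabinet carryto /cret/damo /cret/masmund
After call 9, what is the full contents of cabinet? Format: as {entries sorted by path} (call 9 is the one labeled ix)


! kalendar weekday() ~> Monday
! kalendar drift(214) ~> 1956-03-02
! kalendar pin(^) ~> 1956-03-02
! measurebox re(4554, yd, mm) ~> 20820888/5
! measurebox re(13, cm, in) ~> 650/127
! cabinet newfold(/cret) ~> ok
! cabinet jot(/cret/damo, fabro) ~> created
! cabinet strike(/cret) ~> ToolError: not empty
! cabinet jot(/drezuba, tajon) ~> created
! kalendar yearhop(2) ~> 1958-03-02
! measurebox re(67, min, h) ~> 67/60
! cabinet survey(/) ~> [cret/, drezuba, gib, stifu]
! cabinet jot(/fupix, zadu_urn) ~> created
! cabinet jot(/cret/damo, slit) ~> overwrote
! kalendar pin(1888-09-26) ~> 1888-09-26
! cabinet survey(/cret) ~> [damo]
! cabinet carryto(/cret/damo, /cret/masmund) ~> ok

Answer: {cret/, cret/damo=fabro, drezuba=tajon, gib=trozadi, stifu=starex_em}


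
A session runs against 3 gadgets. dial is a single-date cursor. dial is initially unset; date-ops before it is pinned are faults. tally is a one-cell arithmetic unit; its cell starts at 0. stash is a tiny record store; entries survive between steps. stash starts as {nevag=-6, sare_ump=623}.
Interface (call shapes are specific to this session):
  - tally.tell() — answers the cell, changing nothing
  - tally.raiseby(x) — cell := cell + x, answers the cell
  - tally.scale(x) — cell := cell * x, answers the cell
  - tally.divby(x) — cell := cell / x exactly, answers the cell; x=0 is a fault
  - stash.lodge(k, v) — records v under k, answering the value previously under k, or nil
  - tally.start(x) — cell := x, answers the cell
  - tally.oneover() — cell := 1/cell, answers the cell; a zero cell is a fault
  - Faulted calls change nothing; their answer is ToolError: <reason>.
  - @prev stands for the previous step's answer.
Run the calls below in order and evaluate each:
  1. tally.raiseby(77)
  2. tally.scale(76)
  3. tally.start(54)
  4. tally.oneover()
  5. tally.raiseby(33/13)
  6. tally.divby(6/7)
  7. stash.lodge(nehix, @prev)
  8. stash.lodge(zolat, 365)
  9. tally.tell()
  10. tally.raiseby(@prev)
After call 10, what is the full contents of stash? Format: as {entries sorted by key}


;; 1. raiseby(x=77) == 77
;; 2. scale(x=76) == 5852
;; 3. start(x=54) == 54
;; 4. oneover() == 1/54
;; 5. raiseby(x=33/13) == 1795/702
;; 6. divby(x=6/7) == 12565/4212
;; 7. lodge(k=nehix, v=@prev) == nil
;; 8. lodge(k=zolat, v=365) == nil
;; 9. tell() == 12565/4212
;; 10. raiseby(x=@prev) == 12565/2106

Answer: {nehix=12565/4212, nevag=-6, sare_ump=623, zolat=365}


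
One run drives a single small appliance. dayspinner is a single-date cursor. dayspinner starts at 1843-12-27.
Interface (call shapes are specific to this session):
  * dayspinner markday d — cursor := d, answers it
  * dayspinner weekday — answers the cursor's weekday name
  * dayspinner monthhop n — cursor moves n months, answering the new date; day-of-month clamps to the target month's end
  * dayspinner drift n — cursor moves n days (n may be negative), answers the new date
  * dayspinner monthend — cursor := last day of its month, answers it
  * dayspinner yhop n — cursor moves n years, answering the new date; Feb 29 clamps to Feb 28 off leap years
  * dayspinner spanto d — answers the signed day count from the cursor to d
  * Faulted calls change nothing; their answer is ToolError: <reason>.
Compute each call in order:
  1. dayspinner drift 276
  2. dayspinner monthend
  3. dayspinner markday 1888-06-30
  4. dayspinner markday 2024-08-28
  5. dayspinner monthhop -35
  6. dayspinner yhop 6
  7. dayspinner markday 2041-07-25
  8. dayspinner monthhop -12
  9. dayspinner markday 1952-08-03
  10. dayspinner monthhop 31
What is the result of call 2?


Answer: 1844-09-30

Derivation:
CALL dayspinner drift[276]
RET  1844-09-28
CALL dayspinner monthend[]
RET  1844-09-30
CALL dayspinner markday[1888-06-30]
RET  1888-06-30
CALL dayspinner markday[2024-08-28]
RET  2024-08-28
CALL dayspinner monthhop[-35]
RET  2021-09-28
CALL dayspinner yhop[6]
RET  2027-09-28
CALL dayspinner markday[2041-07-25]
RET  2041-07-25
CALL dayspinner monthhop[-12]
RET  2040-07-25
CALL dayspinner markday[1952-08-03]
RET  1952-08-03
CALL dayspinner monthhop[31]
RET  1955-03-03


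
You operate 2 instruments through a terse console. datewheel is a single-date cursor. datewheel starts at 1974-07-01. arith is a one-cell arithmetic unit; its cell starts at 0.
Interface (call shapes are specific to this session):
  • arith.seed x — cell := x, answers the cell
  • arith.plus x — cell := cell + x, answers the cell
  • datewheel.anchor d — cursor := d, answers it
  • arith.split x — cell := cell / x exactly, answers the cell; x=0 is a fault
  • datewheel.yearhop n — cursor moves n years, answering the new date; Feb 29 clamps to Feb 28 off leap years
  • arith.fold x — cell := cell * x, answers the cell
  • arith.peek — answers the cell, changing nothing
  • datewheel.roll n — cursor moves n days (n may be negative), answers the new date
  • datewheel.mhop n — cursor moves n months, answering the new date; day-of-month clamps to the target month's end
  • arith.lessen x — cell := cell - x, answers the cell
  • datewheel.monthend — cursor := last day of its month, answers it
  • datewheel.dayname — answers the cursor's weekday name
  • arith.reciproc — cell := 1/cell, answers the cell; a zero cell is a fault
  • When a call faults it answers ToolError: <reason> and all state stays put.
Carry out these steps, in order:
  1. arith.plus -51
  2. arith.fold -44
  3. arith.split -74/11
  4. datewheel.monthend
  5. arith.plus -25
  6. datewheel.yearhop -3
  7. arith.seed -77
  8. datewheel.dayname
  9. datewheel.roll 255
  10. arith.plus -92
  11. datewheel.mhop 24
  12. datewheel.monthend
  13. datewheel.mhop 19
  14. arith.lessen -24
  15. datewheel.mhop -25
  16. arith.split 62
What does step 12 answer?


Answer: 1974-04-30

Derivation:
[in] arith.plus -51
  -51
[in] arith.fold -44
  2244
[in] arith.split -74/11
  -12342/37
[in] datewheel.monthend
  1974-07-31
[in] arith.plus -25
  -13267/37
[in] datewheel.yearhop -3
  1971-07-31
[in] arith.seed -77
  -77
[in] datewheel.dayname
  Saturday
[in] datewheel.roll 255
  1972-04-11
[in] arith.plus -92
  -169
[in] datewheel.mhop 24
  1974-04-11
[in] datewheel.monthend
  1974-04-30
[in] datewheel.mhop 19
  1975-11-30
[in] arith.lessen -24
  -145
[in] datewheel.mhop -25
  1973-10-30
[in] arith.split 62
  -145/62


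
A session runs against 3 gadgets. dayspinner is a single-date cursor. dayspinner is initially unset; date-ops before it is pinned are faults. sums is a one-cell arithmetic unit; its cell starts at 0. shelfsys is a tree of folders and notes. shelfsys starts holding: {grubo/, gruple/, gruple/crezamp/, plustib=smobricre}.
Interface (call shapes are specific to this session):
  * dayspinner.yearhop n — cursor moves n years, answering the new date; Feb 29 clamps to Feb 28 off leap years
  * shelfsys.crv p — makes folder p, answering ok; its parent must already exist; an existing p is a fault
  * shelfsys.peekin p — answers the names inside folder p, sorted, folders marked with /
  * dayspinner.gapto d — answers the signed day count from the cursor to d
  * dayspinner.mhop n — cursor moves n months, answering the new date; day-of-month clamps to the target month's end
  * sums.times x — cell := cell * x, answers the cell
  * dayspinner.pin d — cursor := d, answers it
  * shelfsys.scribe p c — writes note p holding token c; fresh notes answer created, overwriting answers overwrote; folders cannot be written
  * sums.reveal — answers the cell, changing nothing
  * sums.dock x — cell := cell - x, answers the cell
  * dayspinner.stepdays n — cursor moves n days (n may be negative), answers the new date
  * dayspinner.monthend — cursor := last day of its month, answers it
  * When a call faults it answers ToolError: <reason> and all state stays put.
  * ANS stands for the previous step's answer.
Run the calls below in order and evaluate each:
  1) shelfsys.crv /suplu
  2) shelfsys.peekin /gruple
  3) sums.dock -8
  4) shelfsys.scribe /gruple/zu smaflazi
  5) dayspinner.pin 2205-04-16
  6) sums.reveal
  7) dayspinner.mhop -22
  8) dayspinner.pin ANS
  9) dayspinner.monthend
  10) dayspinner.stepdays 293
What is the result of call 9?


Answer: 2203-06-30

Derivation:
==> shelfsys.crv(p=/suplu)
<== ok
==> shelfsys.peekin(p=/gruple)
<== [crezamp/]
==> sums.dock(x=-8)
<== 8
==> shelfsys.scribe(p=/gruple/zu, c=smaflazi)
<== created
==> dayspinner.pin(d=2205-04-16)
<== 2205-04-16
==> sums.reveal()
<== 8
==> dayspinner.mhop(n=-22)
<== 2203-06-16
==> dayspinner.pin(d=ANS)
<== 2203-06-16
==> dayspinner.monthend()
<== 2203-06-30
==> dayspinner.stepdays(n=293)
<== 2204-04-18


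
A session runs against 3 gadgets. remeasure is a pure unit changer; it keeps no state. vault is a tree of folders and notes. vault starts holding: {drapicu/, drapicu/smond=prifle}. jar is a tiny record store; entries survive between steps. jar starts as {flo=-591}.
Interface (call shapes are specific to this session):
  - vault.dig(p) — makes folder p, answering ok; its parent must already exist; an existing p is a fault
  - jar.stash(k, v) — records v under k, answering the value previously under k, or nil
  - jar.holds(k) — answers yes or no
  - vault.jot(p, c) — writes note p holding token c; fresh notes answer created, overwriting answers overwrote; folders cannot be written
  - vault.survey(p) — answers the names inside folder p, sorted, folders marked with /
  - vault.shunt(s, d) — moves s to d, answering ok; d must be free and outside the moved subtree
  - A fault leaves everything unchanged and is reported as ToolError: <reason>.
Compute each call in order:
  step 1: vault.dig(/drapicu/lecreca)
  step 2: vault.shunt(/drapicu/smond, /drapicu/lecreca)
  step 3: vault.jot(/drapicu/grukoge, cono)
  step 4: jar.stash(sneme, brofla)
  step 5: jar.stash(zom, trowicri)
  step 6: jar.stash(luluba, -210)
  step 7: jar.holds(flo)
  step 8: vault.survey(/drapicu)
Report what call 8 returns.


$ vault.dig /drapicu/lecreca
= ok
$ vault.shunt /drapicu/smond /drapicu/lecreca
= ToolError: exists
$ vault.jot /drapicu/grukoge cono
= created
$ jar.stash sneme brofla
= nil
$ jar.stash zom trowicri
= nil
$ jar.stash luluba -210
= nil
$ jar.holds flo
= yes
$ vault.survey /drapicu
= [grukoge, lecreca/, smond]

Answer: [grukoge, lecreca/, smond]


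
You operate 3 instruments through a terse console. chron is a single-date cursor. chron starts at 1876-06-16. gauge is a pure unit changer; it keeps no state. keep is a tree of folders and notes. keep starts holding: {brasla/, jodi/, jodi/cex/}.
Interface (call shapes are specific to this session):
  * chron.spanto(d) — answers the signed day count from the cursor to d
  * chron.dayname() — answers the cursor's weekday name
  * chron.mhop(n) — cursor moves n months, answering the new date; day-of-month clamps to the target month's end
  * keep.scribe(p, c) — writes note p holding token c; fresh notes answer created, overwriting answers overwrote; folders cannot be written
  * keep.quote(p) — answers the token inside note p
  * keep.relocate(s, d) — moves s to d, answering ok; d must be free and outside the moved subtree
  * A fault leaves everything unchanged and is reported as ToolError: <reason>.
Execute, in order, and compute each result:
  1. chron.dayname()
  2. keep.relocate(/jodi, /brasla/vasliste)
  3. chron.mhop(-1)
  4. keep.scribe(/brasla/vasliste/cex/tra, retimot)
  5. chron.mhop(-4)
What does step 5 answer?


Next I call chron.dayname, yielding Friday.
Calling keep.relocate using s: /jodi, d: /brasla/vasliste, → ok.
I invoke chron.mhop using n: -1, yielding 1876-05-16.
I try keep.scribe using p: /brasla/vasliste/cex/tra, c: retimot, → created.
I try chron.mhop using n: -4, yielding 1876-01-16.

Answer: 1876-01-16


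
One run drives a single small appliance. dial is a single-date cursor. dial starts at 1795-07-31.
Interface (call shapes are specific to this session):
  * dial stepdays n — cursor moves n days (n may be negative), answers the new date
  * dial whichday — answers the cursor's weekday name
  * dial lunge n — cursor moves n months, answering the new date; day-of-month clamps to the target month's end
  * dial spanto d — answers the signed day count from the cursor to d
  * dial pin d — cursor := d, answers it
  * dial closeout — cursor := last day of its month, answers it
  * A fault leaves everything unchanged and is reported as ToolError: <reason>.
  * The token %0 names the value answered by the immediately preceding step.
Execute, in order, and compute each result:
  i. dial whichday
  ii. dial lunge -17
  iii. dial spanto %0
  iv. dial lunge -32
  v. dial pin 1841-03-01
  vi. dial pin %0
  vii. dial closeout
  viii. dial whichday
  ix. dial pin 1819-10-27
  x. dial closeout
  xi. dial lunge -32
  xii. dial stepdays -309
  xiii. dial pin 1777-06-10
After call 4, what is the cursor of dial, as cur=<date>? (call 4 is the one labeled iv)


I use dial whichday, which returns Friday.
Invoking dial lunge with n: -17, yielding 1794-02-28.
I try dial spanto with d: %0, yielding 0.
I try dial lunge with n: -32, and get 1791-06-28.
Now I run dial pin with d: 1841-03-01, giving 1841-03-01.
I try dial pin with d: %0, and get 1841-03-01.
Next I call dial closeout: 1841-03-31.
I call dial whichday, → Wednesday.
I call dial pin with d: 1819-10-27, giving 1819-10-27.
I call dial closeout(), and observe 1819-10-31.
I run dial lunge with n: -32, — result: 1817-02-28.
Now I run dial stepdays with n: -309, and observe 1816-04-25.
I call dial pin with d: 1777-06-10, and see 1777-06-10.

Answer: cur=1791-06-28


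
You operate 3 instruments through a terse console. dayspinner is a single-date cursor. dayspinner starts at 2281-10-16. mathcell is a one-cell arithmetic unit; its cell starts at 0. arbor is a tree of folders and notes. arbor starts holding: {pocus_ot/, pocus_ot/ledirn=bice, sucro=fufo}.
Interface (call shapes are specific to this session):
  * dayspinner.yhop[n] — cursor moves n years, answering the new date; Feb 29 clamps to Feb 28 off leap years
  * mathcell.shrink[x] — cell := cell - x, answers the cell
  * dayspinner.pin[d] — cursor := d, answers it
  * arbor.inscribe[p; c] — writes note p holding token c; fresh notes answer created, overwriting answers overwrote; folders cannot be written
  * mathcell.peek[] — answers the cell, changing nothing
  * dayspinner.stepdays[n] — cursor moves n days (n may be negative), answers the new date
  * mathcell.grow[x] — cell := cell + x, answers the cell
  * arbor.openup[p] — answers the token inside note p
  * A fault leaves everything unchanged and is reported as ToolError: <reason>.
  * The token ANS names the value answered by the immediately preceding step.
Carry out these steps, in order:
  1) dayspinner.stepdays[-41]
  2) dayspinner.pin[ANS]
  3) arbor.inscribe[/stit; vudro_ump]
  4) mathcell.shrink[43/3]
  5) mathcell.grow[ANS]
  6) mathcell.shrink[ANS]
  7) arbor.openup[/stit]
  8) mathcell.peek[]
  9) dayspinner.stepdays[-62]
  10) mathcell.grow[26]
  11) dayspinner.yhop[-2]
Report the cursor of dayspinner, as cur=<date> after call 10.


Answer: cur=2281-07-05

Derivation:
Using dayspinner.stepdays on n=-41, → 2281-09-05.
I invoke dayspinner.pin on d=ANS, and see 2281-09-05.
I run arbor.inscribe on p=/stit, c=vudro_ump, yielding created.
Now I run mathcell.shrink on x=43/3, → -43/3.
I run mathcell.grow on x=ANS: -86/3.
I run mathcell.shrink on x=ANS: 0.
Invoking arbor.openup on p=/stit, and see vudro_ump.
I try mathcell.peek(), and get 0.
I run dayspinner.stepdays on n=-62, — result: 2281-07-05.
Now I run mathcell.grow on x=26, — result: 26.
Calling dayspinner.yhop on n=-2, yielding 2279-07-05.


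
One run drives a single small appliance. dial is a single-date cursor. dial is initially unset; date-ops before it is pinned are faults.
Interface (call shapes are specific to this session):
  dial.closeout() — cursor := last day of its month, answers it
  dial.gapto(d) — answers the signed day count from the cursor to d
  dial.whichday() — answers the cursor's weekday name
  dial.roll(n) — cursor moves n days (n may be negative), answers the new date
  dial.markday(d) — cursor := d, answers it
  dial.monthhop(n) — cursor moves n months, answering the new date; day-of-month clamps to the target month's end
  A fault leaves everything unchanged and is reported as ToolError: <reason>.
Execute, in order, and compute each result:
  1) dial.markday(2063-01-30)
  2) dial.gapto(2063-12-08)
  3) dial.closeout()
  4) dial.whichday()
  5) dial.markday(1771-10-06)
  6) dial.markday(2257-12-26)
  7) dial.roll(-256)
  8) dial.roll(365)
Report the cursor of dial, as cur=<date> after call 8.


Answer: cur=2258-04-14

Derivation:
% markday 2063-01-30
= 2063-01-30
% gapto 2063-12-08
= 312
% closeout
= 2063-01-31
% whichday
= Wednesday
% markday 1771-10-06
= 1771-10-06
% markday 2257-12-26
= 2257-12-26
% roll -256
= 2257-04-14
% roll 365
= 2258-04-14


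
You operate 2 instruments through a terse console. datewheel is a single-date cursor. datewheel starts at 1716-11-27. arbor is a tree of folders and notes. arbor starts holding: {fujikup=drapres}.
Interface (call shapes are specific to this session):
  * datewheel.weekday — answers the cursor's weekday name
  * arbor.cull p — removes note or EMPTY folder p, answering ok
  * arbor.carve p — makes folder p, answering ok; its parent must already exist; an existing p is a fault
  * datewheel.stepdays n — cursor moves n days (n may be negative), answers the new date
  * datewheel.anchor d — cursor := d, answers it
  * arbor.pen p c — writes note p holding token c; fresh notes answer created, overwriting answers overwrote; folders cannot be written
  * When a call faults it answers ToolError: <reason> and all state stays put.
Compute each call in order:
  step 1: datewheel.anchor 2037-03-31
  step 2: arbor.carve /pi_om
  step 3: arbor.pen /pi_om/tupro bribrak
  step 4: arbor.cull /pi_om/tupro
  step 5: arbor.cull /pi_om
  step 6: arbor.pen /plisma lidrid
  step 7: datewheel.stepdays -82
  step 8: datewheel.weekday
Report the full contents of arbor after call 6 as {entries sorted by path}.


% anchor(d→2037-03-31) == 2037-03-31
% carve(p→/pi_om) == ok
% pen(p→/pi_om/tupro, c→bribrak) == created
% cull(p→/pi_om/tupro) == ok
% cull(p→/pi_om) == ok
% pen(p→/plisma, c→lidrid) == created
% stepdays(n→-82) == 2037-01-08
% weekday() == Thursday

Answer: {fujikup=drapres, plisma=lidrid}


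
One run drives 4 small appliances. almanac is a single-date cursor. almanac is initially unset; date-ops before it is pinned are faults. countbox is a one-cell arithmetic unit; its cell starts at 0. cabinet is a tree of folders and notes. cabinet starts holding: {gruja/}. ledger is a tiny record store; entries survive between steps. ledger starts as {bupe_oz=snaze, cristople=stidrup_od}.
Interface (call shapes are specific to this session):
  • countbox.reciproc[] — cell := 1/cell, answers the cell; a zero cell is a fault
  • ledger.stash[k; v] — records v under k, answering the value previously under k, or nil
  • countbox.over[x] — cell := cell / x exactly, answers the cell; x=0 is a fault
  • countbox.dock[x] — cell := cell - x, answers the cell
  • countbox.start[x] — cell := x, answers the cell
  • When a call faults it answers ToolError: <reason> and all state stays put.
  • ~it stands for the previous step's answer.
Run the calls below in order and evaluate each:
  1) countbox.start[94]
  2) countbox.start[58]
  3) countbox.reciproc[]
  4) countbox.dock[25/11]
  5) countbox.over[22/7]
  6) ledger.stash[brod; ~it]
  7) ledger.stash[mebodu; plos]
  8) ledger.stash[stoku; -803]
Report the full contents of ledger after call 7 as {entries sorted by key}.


Now I run start passing x=94, and see 94.
I try start passing x=58, — result: 58.
Then reciproc(), yielding 1/58.
Using dock passing x=25/11, → -1439/638.
I run over passing x=22/7: -10073/14036.
Now I run stash passing k=brod, v=~it, giving nil.
Invoking stash passing k=mebodu, v=plos, and see nil.
Now I run stash passing k=stoku, v=-803, and observe nil.

Answer: {brod=-10073/14036, bupe_oz=snaze, cristople=stidrup_od, mebodu=plos}
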